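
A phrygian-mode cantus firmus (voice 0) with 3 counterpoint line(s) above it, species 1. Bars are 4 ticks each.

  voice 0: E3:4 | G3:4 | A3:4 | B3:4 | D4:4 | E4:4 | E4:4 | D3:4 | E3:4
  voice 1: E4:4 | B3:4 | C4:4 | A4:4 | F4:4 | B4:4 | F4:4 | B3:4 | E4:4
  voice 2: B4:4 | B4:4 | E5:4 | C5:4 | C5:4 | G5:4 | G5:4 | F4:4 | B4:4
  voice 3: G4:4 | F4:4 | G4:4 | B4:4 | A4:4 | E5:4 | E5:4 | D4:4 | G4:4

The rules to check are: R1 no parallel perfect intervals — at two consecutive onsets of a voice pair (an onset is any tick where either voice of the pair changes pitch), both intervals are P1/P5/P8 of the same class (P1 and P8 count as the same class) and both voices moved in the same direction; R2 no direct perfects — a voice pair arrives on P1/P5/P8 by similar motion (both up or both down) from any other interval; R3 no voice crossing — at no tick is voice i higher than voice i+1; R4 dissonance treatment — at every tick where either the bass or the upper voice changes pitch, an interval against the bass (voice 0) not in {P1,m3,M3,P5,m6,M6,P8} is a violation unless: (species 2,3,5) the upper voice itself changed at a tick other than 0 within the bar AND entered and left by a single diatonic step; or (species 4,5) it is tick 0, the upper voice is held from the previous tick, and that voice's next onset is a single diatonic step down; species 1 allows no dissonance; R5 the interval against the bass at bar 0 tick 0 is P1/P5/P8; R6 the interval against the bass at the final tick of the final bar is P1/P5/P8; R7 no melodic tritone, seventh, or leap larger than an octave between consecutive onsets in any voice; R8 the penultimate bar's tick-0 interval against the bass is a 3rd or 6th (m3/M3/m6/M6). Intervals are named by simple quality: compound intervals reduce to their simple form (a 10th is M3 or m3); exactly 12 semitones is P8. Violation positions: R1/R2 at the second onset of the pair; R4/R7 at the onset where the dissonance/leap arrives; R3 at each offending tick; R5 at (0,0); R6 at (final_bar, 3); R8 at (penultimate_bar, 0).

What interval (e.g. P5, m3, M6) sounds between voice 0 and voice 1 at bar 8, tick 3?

voice 0=E3 voice 1=E4 -> P8

P8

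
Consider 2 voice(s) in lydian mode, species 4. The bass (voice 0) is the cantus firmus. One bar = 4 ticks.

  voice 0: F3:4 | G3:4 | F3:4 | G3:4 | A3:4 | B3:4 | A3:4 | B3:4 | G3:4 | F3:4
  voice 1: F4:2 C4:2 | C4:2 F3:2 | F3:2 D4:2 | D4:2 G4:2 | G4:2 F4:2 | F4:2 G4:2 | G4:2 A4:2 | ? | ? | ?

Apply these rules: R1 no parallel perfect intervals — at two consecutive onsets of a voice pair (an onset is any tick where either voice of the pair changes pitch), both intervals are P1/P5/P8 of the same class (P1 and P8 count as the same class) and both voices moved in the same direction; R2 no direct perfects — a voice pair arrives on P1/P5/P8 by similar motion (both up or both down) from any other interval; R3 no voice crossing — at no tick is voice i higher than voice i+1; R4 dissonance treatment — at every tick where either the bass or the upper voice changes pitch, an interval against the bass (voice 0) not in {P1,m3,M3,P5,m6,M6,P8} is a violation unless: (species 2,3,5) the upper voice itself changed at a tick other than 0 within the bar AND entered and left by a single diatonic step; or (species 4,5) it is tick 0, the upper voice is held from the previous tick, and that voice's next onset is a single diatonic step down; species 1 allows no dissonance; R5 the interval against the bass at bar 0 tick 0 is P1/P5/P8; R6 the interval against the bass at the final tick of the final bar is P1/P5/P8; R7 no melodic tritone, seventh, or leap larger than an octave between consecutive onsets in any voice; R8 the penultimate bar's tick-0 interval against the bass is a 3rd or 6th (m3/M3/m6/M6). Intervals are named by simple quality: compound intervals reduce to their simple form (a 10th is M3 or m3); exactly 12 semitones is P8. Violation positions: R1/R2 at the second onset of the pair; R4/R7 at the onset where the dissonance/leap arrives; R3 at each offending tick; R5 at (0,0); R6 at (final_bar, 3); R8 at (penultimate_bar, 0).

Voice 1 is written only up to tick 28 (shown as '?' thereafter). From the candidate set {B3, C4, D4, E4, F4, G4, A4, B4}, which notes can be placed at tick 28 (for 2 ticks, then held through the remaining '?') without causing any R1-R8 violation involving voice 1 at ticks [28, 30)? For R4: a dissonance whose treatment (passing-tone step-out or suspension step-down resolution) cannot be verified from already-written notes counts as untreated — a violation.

B3: violates R7
C4: violates R4
D4: legal
E4: violates R4
F4: violates R4
G4: legal
A4: violates R4
B4: violates R1

{D4, G4}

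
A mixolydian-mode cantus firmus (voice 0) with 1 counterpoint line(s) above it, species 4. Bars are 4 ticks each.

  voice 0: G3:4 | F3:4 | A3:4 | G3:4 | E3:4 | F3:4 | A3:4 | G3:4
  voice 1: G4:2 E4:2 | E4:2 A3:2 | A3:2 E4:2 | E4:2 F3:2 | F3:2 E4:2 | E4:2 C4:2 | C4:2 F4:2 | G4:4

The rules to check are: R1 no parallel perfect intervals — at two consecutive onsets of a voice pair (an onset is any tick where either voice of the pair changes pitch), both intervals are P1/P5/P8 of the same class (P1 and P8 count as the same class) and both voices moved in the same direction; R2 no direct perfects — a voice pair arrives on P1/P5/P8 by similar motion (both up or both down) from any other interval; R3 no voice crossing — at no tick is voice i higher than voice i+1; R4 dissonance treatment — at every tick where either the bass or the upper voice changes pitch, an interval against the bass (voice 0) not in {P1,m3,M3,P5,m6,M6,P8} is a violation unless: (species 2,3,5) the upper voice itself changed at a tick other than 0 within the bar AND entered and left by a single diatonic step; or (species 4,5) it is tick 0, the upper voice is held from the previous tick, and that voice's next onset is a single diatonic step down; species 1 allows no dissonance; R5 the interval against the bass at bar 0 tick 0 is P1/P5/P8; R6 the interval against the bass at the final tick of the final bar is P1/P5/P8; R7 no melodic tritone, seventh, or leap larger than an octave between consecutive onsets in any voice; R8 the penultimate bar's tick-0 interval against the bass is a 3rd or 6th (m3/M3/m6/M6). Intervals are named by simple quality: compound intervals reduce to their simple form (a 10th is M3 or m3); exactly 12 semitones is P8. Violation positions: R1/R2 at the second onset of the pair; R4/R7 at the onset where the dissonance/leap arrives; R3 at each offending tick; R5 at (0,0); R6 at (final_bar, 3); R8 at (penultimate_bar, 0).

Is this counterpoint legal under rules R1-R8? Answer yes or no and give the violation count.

bar 0: v0=G3 v1=G4 (P8)
bar 1: v0=F3 v1=E4 (M7)
bar 2: v0=A3 v1=A3 (P1)
bar 3: v0=G3 v1=E4 (M6)
bar 4: v0=E3 v1=F3 (m2)
bar 5: v0=F3 v1=E4 (M7)
bar 6: v0=A3 v1=C4 (m3)
bar 7: v0=G3 v1=G4 (P8)
  R4 @ bar1.0: F3/E4 M7 untreated
  R3 @ bar3.2: G3 above F3
  R4 @ bar3.2: G3/F3 M2 untreated
  R7 @ bar3.2: E4->F3 leap 11st
  R3 @ bar3.3: G3 above F3
  R4 @ bar4.0: E3/F3 m2 untreated
  R7 @ bar4.2: F3->E4 leap 11st
  R4 @ bar5.0: F3/E4 M7 untreated

No (8 violations)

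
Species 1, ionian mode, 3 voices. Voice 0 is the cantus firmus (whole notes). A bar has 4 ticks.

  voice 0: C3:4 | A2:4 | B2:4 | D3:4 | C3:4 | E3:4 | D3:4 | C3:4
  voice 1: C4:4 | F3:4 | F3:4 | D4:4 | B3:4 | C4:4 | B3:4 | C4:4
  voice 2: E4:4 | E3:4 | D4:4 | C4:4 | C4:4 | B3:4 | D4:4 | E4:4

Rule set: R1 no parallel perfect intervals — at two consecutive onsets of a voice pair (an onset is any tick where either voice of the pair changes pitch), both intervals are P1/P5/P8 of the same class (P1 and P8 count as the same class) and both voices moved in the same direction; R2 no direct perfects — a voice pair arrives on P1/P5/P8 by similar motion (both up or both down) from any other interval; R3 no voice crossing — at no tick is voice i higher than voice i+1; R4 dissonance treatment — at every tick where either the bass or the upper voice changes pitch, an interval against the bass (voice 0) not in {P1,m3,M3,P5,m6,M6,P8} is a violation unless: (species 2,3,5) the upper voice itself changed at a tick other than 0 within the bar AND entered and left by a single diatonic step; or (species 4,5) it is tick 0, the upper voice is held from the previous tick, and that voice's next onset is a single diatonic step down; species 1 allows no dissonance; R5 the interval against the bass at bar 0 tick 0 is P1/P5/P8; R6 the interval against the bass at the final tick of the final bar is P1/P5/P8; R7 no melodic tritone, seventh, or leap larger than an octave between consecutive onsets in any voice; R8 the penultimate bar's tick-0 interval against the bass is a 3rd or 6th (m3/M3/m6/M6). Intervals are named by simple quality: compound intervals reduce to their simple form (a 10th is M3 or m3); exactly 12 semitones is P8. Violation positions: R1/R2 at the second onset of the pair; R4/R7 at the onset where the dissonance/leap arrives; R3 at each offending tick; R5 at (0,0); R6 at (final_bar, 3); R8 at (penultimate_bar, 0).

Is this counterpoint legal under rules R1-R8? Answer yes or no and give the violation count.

No (21 violations)

bar 0: v0=C3 v1=C4 v2=E4 (M3)
bar 1: v0=A2 v1=F3 v2=E3 (P5)
bar 2: v0=B2 v1=F3 v2=D4 (m3)
bar 3: v0=D3 v1=D4 v2=C4 (m7)
bar 4: v0=C3 v1=B3 v2=C4 (P8)
bar 5: v0=E3 v1=C4 v2=B3 (P5)
bar 6: v0=D3 v1=B3 v2=D4 (P8)
bar 7: v0=C3 v1=C4 v2=E4 (M3)
  R5 @ bar0.0: opens on M3
  R2 @ bar1.0: C3/E4 M3 -> A2/E3 P5 similar
  R3 @ bar1.0: F3 above E3
  R3 @ bar1.1: F3 above E3
  R3 @ bar1.2: F3 above E3
  R3 @ bar1.3: F3 above E3
  R4 @ bar2.0: B2/F3 TT untreated
  R7 @ bar2.0: E3->D4 leap 10st
  R2 @ bar3.0: B2/F3 TT -> D3/D4 P8 similar
  R3 @ bar3.0: D4 above C4
  R4 @ bar3.0: D3/C4 m7 untreated
  R3 @ bar3.1: D4 above C4
  R3 @ bar3.2: D4 above C4
  R3 @ bar3.3: D4 above C4
  R4 @ bar4.0: C3/B3 M7 untreated
  R3 @ bar5.0: C4 above B3
  R3 @ bar5.1: C4 above B3
  R3 @ bar5.2: C4 above B3
  R3 @ bar5.3: C4 above B3
  R8 @ bar6.0: penult P8 not 3rd/6th
  R6 @ bar7.3: closes on M3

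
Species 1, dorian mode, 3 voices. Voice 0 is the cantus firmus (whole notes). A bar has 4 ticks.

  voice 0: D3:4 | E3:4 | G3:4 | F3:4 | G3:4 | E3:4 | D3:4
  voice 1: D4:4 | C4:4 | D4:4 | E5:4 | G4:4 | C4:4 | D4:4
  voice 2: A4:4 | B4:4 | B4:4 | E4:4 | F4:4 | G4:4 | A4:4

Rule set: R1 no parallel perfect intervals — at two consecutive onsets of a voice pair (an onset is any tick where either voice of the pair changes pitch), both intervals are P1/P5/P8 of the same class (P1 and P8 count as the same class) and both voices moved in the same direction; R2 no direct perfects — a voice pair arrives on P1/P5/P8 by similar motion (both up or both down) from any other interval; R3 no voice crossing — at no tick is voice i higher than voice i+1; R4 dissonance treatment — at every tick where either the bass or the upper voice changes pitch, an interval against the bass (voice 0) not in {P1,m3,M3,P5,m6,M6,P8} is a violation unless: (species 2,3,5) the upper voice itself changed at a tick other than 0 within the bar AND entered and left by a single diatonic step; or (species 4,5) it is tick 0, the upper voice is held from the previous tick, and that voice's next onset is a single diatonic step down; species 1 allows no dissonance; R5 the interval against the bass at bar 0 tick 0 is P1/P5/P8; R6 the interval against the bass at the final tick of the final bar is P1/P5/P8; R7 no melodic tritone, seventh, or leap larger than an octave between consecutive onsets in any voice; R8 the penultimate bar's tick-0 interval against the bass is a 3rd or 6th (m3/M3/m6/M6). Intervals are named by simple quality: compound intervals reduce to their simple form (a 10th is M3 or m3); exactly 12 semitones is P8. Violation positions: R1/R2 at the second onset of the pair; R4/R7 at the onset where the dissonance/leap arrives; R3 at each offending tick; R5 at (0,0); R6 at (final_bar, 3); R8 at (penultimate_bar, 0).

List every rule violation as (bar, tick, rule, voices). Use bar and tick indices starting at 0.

(1, 0, R1, (0, 2))
(2, 0, R2, (0, 1))
(3, 0, R3, (1, 2))
(3, 0, R4, (0, 1))
(3, 0, R4, (0, 2))
(3, 0, R7, (1,))
(3, 1, R3, (1, 2))
(3, 2, R3, (1, 2))
(3, 3, R3, (1, 2))
(4, 0, R3, (1, 2))
(4, 0, R4, (0, 2))
(4, 1, R3, (1, 2))
(4, 2, R3, (1, 2))
(4, 3, R3, (1, 2))
(6, 0, R1, (1, 2))

bar 0: v0=D3 v1=D4 v2=A4 downbeat P5
bar 1: v0=E3 v1=C4 v2=B4 downbeat P5
bar 2: v0=G3 v1=D4 v2=B4 downbeat M3
bar 3: v0=F3 v1=E5 v2=E4 downbeat M7
bar 4: v0=G3 v1=G4 v2=F4 downbeat m7
bar 5: v0=E3 v1=C4 v2=G4 downbeat m3
bar 6: v0=D3 v1=D4 v2=A4 downbeat P5
  -> R1 @ bar 1 tick 0 v(0, 2): D3/A4 P5 -> E3/B4 P5 similar
  -> R2 @ bar 2 tick 0 v(0, 1): E3/C4 m6 -> G3/D4 P5 similar
  -> R3 @ bar 3 tick 0 v(1, 2): E5 above E4
  -> R4 @ bar 3 tick 0 v(0, 1): F3/E5 M7 untreated
  -> R4 @ bar 3 tick 0 v(0, 2): F3/E4 M7 untreated
  -> R7 @ bar 3 tick 0 v(1,): D4->E5 leap 14st
  -> R3 @ bar 3 tick 1 v(1, 2): E5 above E4
  -> R3 @ bar 3 tick 2 v(1, 2): E5 above E4
  -> R3 @ bar 3 tick 3 v(1, 2): E5 above E4
  -> R3 @ bar 4 tick 0 v(1, 2): G4 above F4
  -> R4 @ bar 4 tick 0 v(0, 2): G3/F4 m7 untreated
  -> R3 @ bar 4 tick 1 v(1, 2): G4 above F4
  -> R3 @ bar 4 tick 2 v(1, 2): G4 above F4
  -> R3 @ bar 4 tick 3 v(1, 2): G4 above F4
  -> R1 @ bar 6 tick 0 v(1, 2): C4/G4 P5 -> D4/A4 P5 similar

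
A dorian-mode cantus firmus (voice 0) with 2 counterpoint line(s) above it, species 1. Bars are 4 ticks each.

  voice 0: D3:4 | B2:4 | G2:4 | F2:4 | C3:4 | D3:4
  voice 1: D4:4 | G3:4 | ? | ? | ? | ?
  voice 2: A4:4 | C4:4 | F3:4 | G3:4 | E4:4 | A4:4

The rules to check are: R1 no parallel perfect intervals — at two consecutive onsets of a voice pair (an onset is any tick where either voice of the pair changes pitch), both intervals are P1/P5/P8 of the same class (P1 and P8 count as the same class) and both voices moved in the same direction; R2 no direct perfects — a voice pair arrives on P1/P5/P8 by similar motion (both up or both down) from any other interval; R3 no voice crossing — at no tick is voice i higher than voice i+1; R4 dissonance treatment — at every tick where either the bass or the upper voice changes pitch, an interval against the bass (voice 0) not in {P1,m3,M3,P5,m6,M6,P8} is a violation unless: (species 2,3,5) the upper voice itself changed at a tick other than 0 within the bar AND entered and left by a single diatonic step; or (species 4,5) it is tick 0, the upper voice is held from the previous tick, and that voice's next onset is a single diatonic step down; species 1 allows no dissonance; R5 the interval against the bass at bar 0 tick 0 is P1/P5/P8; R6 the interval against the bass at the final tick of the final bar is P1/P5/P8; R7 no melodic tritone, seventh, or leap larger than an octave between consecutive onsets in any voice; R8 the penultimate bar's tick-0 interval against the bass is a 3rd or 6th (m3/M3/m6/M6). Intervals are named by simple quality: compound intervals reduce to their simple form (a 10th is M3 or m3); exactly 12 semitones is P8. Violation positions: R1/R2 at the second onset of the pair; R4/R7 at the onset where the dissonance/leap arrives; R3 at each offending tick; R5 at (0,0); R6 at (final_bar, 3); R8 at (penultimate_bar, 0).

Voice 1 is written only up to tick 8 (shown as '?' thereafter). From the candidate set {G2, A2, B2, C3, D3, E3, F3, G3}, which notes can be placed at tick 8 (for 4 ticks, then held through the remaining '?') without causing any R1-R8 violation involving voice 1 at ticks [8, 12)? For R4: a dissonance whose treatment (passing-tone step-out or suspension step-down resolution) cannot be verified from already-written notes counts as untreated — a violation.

{B2, E3}

G2: violates R2
A2: violates R4,R7
B2: legal
C3: violates R4
D3: violates R2
E3: legal
F3: violates R2,R4
G3: violates R3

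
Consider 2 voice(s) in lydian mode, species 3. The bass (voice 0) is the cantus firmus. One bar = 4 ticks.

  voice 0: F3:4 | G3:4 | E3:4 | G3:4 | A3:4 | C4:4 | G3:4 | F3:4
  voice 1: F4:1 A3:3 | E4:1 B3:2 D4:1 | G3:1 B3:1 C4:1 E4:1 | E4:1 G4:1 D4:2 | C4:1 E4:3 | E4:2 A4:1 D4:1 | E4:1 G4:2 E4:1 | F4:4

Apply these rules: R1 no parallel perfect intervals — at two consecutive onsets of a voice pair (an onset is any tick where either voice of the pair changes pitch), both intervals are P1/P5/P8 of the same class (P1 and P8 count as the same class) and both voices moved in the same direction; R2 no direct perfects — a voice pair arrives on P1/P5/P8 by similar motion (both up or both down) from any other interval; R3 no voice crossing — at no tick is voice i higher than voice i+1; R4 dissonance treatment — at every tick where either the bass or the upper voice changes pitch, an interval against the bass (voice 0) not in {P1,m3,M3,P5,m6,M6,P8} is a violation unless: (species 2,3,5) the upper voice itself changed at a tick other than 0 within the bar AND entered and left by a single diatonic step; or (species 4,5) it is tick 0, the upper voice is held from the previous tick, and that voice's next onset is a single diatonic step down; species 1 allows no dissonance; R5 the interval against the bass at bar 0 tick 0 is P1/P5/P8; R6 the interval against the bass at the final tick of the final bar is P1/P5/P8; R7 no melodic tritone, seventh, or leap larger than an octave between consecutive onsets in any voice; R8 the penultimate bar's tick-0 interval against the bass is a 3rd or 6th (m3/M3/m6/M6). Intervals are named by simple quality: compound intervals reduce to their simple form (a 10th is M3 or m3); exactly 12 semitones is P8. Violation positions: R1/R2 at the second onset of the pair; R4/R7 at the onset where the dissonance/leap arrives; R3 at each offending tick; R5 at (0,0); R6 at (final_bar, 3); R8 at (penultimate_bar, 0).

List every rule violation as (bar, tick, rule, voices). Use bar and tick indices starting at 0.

(5, 3, R4, (0, 1))

bar 0: v0=F3 v1=F4 downbeat P8
bar 1: v0=G3 v1=E4 downbeat M6
bar 2: v0=E3 v1=G3 downbeat m3
bar 3: v0=G3 v1=E4 downbeat M6
bar 4: v0=A3 v1=C4 downbeat m3
bar 5: v0=C4 v1=E4 downbeat M3
bar 6: v0=G3 v1=E4 downbeat M6
bar 7: v0=F3 v1=F4 downbeat P8
  -> R4 @ bar 5 tick 3 v(0, 1): C4/D4 M2 untreated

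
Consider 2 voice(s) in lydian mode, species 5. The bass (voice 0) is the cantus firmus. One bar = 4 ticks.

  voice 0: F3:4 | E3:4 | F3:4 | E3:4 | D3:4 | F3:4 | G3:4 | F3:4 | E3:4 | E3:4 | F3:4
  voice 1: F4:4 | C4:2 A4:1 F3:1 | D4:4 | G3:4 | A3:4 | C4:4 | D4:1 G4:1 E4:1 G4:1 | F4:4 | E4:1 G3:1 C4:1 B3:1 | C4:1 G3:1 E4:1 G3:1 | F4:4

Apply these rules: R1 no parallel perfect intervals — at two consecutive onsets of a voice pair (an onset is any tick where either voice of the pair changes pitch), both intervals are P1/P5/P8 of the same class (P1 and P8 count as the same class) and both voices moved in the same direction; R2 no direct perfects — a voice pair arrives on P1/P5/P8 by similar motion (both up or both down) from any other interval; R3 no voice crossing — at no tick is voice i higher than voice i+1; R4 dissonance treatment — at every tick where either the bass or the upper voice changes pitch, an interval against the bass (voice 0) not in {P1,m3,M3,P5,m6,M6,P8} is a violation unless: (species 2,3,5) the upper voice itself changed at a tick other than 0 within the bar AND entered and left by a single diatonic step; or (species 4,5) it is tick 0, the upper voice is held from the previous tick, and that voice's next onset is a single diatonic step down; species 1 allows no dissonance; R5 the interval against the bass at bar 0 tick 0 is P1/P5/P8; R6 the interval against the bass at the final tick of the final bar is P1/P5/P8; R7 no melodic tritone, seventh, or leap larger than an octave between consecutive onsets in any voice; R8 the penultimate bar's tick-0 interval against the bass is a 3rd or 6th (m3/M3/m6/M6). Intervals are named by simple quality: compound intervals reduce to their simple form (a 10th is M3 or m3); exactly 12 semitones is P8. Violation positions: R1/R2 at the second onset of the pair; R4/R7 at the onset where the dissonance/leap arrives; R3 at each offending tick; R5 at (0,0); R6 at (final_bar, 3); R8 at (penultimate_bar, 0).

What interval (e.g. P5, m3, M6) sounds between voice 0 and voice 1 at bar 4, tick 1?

voice 0=D3 voice 1=A3 -> P5

P5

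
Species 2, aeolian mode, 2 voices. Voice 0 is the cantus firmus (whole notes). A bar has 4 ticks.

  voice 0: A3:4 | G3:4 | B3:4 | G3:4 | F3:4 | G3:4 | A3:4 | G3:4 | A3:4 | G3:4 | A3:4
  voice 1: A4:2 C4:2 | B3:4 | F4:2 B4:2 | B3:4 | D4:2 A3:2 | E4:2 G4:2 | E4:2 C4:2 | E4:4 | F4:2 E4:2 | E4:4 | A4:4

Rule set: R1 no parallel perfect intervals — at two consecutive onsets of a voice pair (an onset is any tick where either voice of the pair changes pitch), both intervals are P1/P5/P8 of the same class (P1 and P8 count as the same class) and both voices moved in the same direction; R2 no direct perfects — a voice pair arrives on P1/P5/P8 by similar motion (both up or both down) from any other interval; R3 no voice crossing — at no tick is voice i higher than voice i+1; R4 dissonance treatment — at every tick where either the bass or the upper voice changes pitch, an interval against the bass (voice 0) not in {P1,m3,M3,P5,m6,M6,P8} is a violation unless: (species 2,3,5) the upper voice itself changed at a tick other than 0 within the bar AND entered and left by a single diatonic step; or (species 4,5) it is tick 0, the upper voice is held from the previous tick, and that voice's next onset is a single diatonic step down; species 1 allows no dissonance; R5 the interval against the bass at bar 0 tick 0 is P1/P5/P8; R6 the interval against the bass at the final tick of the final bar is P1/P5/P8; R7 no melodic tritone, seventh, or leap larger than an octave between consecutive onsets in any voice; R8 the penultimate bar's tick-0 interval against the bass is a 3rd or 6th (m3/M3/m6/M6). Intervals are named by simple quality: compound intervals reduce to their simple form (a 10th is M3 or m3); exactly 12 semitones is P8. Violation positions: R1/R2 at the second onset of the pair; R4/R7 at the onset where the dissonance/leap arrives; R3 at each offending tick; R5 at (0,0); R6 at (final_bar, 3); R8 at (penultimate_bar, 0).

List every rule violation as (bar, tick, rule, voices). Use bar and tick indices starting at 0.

(2, 0, R4, (0, 1))
(2, 0, R7, (1,))
(2, 2, R7, (1,))
(10, 0, R2, (0, 1))

bar 0: v0=A3 v1=A4 downbeat P8
bar 1: v0=G3 v1=B3 downbeat M3
bar 2: v0=B3 v1=F4 downbeat TT
bar 3: v0=G3 v1=B3 downbeat M3
bar 4: v0=F3 v1=D4 downbeat M6
bar 5: v0=G3 v1=E4 downbeat M6
bar 6: v0=A3 v1=E4 downbeat P5
bar 7: v0=G3 v1=E4 downbeat M6
bar 8: v0=A3 v1=F4 downbeat m6
bar 9: v0=G3 v1=E4 downbeat M6
bar 10: v0=A3 v1=A4 downbeat P8
  -> R4 @ bar 2 tick 0 v(0, 1): B3/F4 TT untreated
  -> R7 @ bar 2 tick 0 v(1,): B3->F4 leap 6st
  -> R7 @ bar 2 tick 2 v(1,): F4->B4 leap 6st
  -> R2 @ bar 10 tick 0 v(0, 1): G3/E4 M6 -> A3/A4 P8 similar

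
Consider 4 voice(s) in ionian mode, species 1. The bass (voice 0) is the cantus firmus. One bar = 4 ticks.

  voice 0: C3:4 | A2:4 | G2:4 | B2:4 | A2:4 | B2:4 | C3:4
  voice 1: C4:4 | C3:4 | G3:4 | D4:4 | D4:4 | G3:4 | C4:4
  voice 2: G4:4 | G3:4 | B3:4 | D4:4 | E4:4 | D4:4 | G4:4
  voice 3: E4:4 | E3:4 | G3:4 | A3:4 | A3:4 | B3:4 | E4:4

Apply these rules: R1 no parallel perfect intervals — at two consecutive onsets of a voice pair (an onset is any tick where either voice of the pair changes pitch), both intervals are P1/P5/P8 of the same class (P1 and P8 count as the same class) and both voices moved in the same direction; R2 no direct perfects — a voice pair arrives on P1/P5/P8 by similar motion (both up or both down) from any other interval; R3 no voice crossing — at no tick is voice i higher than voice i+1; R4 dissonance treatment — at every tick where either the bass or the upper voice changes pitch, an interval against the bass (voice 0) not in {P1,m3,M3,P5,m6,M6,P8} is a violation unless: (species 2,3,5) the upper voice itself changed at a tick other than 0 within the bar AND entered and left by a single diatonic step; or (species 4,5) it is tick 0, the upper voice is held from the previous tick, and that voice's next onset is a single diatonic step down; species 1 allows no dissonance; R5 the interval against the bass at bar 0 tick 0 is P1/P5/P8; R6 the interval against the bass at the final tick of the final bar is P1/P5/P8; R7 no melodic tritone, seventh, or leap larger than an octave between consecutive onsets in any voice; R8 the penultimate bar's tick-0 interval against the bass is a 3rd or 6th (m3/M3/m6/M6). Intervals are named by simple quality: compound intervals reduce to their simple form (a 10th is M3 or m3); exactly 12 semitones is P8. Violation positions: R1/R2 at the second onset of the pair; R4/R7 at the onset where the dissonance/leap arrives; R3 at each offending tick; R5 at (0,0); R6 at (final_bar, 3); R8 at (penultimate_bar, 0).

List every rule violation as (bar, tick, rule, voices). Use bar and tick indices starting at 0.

bar 0: v0=C3 v1=C4 v2=G4 v3=E4 downbeat M3
bar 1: v0=A2 v1=C3 v2=G3 v3=E3 downbeat P5
bar 2: v0=G2 v1=G3 v2=B3 v3=G3 downbeat P8
bar 3: v0=B2 v1=D4 v2=D4 v3=A3 downbeat m7
bar 4: v0=A2 v1=D4 v2=E4 v3=A3 downbeat P8
bar 5: v0=B2 v1=G3 v2=D4 v3=B3 downbeat P8
bar 6: v0=C3 v1=C4 v2=G4 v3=E4 downbeat M3
  -> R3 @ bar 0 tick 0 v(2, 3): G4 above E4
  -> R5 @ bar 0 tick 0 v(0, 3): opens on M3
  -> R3 @ bar 0 tick 1 v(2, 3): G4 above E4
  -> R3 @ bar 0 tick 2 v(2, 3): G4 above E4
  -> R3 @ bar 0 tick 3 v(2, 3): G4 above E4
  -> R1 @ bar 1 tick 0 v(1, 2): C4/G4 P5 -> C3/G3 P5 similar
  -> R2 @ bar 1 tick 0 v(0, 3): C3/E4 M3 -> A2/E3 P5 similar
  -> R3 @ bar 1 tick 0 v(2, 3): G3 above E3
  -> R4 @ bar 1 tick 0 v(0, 2): A2/G3 m7 untreated
  -> R3 @ bar 1 tick 1 v(2, 3): G3 above E3
  -> R3 @ bar 1 tick 2 v(2, 3): G3 above E3
  -> R3 @ bar 1 tick 3 v(2, 3): G3 above E3
  -> R2 @ bar 2 tick 0 v(1, 3): C3/E3 M3 -> G3/G3 P1 similar
  -> R3 @ bar 2 tick 0 v(2, 3): B3 above G3
  -> R3 @ bar 2 tick 1 v(2, 3): B3 above G3
  -> R3 @ bar 2 tick 2 v(2, 3): B3 above G3
  -> R3 @ bar 2 tick 3 v(2, 3): B3 above G3
  -> R2 @ bar 3 tick 0 v(1, 2): G3/B3 M3 -> D4/D4 P1 similar
  -> R3 @ bar 3 tick 0 v(2, 3): D4 above A3
  -> R4 @ bar 3 tick 0 v(0, 3): B2/A3 m7 untreated
  -> R3 @ bar 3 tick 1 v(2, 3): D4 above A3
  -> R3 @ bar 3 tick 2 v(2, 3): D4 above A3
  -> R3 @ bar 3 tick 3 v(2, 3): D4 above A3
  -> R3 @ bar 4 tick 0 v(2, 3): E4 above A3
  -> R4 @ bar 4 tick 0 v(0, 1): A2/D4 P4 untreated
  -> R3 @ bar 4 tick 1 v(2, 3): E4 above A3
  -> R3 @ bar 4 tick 2 v(2, 3): E4 above A3
  -> R3 @ bar 4 tick 3 v(2, 3): E4 above A3
  -> R1 @ bar 5 tick 0 v(0, 3): A2/A3 P8 -> B2/B3 P8 similar
  -> R2 @ bar 5 tick 0 v(1, 2): D4/E4 M2 -> G3/D4 P5 similar
  -> R3 @ bar 5 tick 0 v(2, 3): D4 above B3
  -> R8 @ bar 5 tick 0 v(0, 3): penult P8 not 3rd/6th
  -> R3 @ bar 5 tick 1 v(2, 3): D4 above B3
  -> R3 @ bar 5 tick 2 v(2, 3): D4 above B3
  -> R3 @ bar 5 tick 3 v(2, 3): D4 above B3
  -> R1 @ bar 6 tick 0 v(1, 2): G3/D4 P5 -> C4/G4 P5 similar
  -> R2 @ bar 6 tick 0 v(0, 1): B2/G3 m6 -> C3/C4 P8 similar
  -> R2 @ bar 6 tick 0 v(0, 2): B2/D4 m3 -> C3/G4 P5 similar
  -> R3 @ bar 6 tick 0 v(2, 3): G4 above E4
  -> R3 @ bar 6 tick 1 v(2, 3): G4 above E4
  -> R3 @ bar 6 tick 2 v(2, 3): G4 above E4
  -> R3 @ bar 6 tick 3 v(2, 3): G4 above E4
  -> R6 @ bar 6 tick 3 v(0, 3): closes on M3

(0, 0, R3, (2, 3))
(0, 0, R5, (0, 3))
(0, 1, R3, (2, 3))
(0, 2, R3, (2, 3))
(0, 3, R3, (2, 3))
(1, 0, R1, (1, 2))
(1, 0, R2, (0, 3))
(1, 0, R3, (2, 3))
(1, 0, R4, (0, 2))
(1, 1, R3, (2, 3))
(1, 2, R3, (2, 3))
(1, 3, R3, (2, 3))
(2, 0, R2, (1, 3))
(2, 0, R3, (2, 3))
(2, 1, R3, (2, 3))
(2, 2, R3, (2, 3))
(2, 3, R3, (2, 3))
(3, 0, R2, (1, 2))
(3, 0, R3, (2, 3))
(3, 0, R4, (0, 3))
(3, 1, R3, (2, 3))
(3, 2, R3, (2, 3))
(3, 3, R3, (2, 3))
(4, 0, R3, (2, 3))
(4, 0, R4, (0, 1))
(4, 1, R3, (2, 3))
(4, 2, R3, (2, 3))
(4, 3, R3, (2, 3))
(5, 0, R1, (0, 3))
(5, 0, R2, (1, 2))
(5, 0, R3, (2, 3))
(5, 0, R8, (0, 3))
(5, 1, R3, (2, 3))
(5, 2, R3, (2, 3))
(5, 3, R3, (2, 3))
(6, 0, R1, (1, 2))
(6, 0, R2, (0, 1))
(6, 0, R2, (0, 2))
(6, 0, R3, (2, 3))
(6, 1, R3, (2, 3))
(6, 2, R3, (2, 3))
(6, 3, R3, (2, 3))
(6, 3, R6, (0, 3))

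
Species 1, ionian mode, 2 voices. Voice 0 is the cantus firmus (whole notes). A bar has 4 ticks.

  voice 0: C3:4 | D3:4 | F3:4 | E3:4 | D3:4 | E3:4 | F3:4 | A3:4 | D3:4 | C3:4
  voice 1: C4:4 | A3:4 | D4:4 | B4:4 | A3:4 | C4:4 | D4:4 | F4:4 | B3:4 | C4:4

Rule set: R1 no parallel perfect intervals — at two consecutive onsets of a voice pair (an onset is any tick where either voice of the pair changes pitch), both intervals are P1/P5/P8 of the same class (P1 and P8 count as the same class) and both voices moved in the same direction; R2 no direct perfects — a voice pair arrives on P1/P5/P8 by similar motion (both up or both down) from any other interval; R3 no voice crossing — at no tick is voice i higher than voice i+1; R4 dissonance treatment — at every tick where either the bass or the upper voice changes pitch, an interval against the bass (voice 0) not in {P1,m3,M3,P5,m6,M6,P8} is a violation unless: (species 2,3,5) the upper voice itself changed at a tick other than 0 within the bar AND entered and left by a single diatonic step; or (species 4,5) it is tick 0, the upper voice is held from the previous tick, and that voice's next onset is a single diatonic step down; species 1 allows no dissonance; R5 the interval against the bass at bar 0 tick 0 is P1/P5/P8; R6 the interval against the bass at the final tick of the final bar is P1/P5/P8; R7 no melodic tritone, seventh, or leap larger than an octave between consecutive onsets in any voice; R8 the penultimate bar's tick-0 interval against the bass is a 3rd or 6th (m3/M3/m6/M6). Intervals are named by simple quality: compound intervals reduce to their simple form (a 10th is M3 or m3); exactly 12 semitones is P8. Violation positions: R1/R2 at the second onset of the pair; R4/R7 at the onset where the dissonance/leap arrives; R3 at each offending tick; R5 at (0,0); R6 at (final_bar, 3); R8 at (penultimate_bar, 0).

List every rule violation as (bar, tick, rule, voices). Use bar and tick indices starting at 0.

bar 0: v0=C3 v1=C4 downbeat P8
bar 1: v0=D3 v1=A3 downbeat P5
bar 2: v0=F3 v1=D4 downbeat M6
bar 3: v0=E3 v1=B4 downbeat P5
bar 4: v0=D3 v1=A3 downbeat P5
bar 5: v0=E3 v1=C4 downbeat m6
bar 6: v0=F3 v1=D4 downbeat M6
bar 7: v0=A3 v1=F4 downbeat m6
bar 8: v0=D3 v1=B3 downbeat M6
bar 9: v0=C3 v1=C4 downbeat P8
  -> R1 @ bar 4 tick 0 v(0, 1): E3/B4 P5 -> D3/A3 P5 similar
  -> R7 @ bar 4 tick 0 v(1,): B4->A3 leap 14st
  -> R7 @ bar 8 tick 0 v(1,): F4->B3 leap 6st

(4, 0, R1, (0, 1))
(4, 0, R7, (1,))
(8, 0, R7, (1,))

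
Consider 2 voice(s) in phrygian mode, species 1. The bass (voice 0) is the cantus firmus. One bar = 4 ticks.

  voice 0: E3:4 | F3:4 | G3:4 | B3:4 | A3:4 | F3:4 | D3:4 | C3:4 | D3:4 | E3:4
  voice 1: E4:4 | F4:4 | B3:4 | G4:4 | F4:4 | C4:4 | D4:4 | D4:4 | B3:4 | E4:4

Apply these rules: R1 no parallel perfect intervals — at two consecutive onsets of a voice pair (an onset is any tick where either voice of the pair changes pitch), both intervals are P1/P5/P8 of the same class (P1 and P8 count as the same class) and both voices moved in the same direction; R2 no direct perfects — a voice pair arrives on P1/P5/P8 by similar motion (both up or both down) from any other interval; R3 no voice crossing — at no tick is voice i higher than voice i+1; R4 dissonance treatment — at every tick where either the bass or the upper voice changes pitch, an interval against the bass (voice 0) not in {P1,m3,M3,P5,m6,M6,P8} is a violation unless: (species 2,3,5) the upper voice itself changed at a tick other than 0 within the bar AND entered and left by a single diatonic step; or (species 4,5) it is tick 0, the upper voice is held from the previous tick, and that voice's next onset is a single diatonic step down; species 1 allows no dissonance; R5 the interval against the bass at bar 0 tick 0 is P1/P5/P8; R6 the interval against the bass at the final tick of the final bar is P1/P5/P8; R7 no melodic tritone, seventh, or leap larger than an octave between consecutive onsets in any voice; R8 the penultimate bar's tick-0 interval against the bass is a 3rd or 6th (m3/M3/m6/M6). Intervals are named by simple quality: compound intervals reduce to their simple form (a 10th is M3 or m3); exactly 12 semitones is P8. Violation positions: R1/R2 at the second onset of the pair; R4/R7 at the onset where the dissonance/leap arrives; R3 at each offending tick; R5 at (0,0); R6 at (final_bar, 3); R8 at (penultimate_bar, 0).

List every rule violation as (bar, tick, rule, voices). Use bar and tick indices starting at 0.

bar 0: v0=E3 v1=E4 downbeat P8
bar 1: v0=F3 v1=F4 downbeat P8
bar 2: v0=G3 v1=B3 downbeat M3
bar 3: v0=B3 v1=G4 downbeat m6
bar 4: v0=A3 v1=F4 downbeat m6
bar 5: v0=F3 v1=C4 downbeat P5
bar 6: v0=D3 v1=D4 downbeat P8
bar 7: v0=C3 v1=D4 downbeat M2
bar 8: v0=D3 v1=B3 downbeat M6
bar 9: v0=E3 v1=E4 downbeat P8
  -> R1 @ bar 1 tick 0 v(0, 1): E3/E4 P8 -> F3/F4 P8 similar
  -> R7 @ bar 2 tick 0 v(1,): F4->B3 leap 6st
  -> R2 @ bar 5 tick 0 v(0, 1): A3/F4 m6 -> F3/C4 P5 similar
  -> R4 @ bar 7 tick 0 v(0, 1): C3/D4 M2 untreated
  -> R2 @ bar 9 tick 0 v(0, 1): D3/B3 M6 -> E3/E4 P8 similar

(1, 0, R1, (0, 1))
(2, 0, R7, (1,))
(5, 0, R2, (0, 1))
(7, 0, R4, (0, 1))
(9, 0, R2, (0, 1))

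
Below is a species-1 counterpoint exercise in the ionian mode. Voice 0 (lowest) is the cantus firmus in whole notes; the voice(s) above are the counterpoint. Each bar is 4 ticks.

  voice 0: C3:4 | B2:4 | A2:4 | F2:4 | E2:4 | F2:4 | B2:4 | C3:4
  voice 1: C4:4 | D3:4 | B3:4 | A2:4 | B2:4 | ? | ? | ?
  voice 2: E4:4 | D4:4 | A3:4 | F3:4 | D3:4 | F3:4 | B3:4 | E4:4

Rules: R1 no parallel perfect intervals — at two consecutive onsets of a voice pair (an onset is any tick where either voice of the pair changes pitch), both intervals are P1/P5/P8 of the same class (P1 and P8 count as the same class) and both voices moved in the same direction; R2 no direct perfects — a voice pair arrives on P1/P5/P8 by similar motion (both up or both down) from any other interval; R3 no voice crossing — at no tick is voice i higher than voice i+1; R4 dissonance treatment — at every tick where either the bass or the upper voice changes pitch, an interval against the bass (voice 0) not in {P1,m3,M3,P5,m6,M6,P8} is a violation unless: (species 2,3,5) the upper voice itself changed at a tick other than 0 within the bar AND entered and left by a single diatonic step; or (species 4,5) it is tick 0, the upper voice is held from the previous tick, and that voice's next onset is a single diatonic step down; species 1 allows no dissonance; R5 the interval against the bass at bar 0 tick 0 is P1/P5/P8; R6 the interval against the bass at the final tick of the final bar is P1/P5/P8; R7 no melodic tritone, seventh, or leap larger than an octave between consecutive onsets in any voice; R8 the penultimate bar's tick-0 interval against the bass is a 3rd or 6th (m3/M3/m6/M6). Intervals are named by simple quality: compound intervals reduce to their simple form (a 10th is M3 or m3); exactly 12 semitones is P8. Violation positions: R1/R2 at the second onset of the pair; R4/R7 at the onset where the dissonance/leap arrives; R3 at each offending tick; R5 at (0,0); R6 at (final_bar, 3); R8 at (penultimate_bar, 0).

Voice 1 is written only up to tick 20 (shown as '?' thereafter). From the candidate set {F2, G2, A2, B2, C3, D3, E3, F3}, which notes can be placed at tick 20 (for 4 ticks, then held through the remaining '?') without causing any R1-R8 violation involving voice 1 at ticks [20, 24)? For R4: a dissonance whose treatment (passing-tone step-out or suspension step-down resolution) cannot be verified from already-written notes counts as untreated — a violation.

{A2, D3}

F2: violates R7
G2: violates R4
A2: legal
B2: violates R4
C3: violates R1
D3: legal
E3: violates R4
F3: violates R2,R7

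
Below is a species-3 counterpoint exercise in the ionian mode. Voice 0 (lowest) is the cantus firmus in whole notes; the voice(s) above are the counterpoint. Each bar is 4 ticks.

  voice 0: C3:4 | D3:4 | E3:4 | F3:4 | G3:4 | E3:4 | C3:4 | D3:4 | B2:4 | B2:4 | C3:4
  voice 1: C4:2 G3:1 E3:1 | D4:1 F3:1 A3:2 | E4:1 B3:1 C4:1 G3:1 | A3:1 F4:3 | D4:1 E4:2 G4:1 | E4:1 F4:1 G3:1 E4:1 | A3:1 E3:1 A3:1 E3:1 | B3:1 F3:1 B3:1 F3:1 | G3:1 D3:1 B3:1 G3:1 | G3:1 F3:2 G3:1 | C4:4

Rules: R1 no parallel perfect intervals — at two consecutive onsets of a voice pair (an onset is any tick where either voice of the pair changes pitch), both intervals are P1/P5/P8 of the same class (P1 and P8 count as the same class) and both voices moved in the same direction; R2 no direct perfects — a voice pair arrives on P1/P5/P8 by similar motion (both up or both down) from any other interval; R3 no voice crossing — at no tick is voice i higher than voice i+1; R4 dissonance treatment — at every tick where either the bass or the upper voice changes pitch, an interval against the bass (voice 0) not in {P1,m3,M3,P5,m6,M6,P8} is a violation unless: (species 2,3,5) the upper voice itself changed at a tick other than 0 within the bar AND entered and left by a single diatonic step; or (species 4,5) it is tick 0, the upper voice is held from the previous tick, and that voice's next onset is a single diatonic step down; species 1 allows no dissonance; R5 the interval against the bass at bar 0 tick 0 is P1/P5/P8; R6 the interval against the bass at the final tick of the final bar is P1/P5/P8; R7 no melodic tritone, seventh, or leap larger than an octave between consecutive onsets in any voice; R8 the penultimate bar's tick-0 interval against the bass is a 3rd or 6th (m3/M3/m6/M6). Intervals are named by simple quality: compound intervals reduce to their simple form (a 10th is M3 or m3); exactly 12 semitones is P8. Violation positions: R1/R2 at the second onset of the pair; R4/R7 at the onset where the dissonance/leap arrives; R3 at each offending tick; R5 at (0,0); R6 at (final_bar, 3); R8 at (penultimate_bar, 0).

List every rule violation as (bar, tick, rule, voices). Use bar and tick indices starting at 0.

bar 0: v0=C3 v1=C4 downbeat P8
bar 1: v0=D3 v1=D4 downbeat P8
bar 2: v0=E3 v1=E4 downbeat P8
bar 3: v0=F3 v1=A3 downbeat M3
bar 4: v0=G3 v1=D4 downbeat P5
bar 5: v0=E3 v1=E4 downbeat P8
bar 6: v0=C3 v1=A3 downbeat M6
bar 7: v0=D3 v1=B3 downbeat M6
bar 8: v0=B2 v1=G3 downbeat m6
bar 9: v0=B2 v1=G3 downbeat m6
bar 10: v0=C3 v1=C4 downbeat P8
  -> R2 @ bar 1 tick 0 v(0, 1): C3/E3 M3 -> D3/D4 P8 similar
  -> R7 @ bar 1 tick 0 v(1,): E3->D4 leap 10st
  -> R2 @ bar 2 tick 0 v(0, 1): D3/A3 P5 -> E3/E4 P8 similar
  -> R1 @ bar 5 tick 0 v(0, 1): G3/G4 P8 -> E3/E4 P8 similar
  -> R4 @ bar 5 tick 1 v(0, 1): E3/F4 m2 untreated
  -> R7 @ bar 5 tick 2 v(1,): F4->G3 leap 10st
  -> R7 @ bar 7 tick 1 v(1,): B3->F3 leap 6st
  -> R7 @ bar 7 tick 2 v(1,): F3->B3 leap 6st
  -> R7 @ bar 7 tick 3 v(1,): B3->F3 leap 6st
  -> R2 @ bar 10 tick 0 v(0, 1): B2/G3 m6 -> C3/C4 P8 similar

(1, 0, R2, (0, 1))
(1, 0, R7, (1,))
(2, 0, R2, (0, 1))
(5, 0, R1, (0, 1))
(5, 1, R4, (0, 1))
(5, 2, R7, (1,))
(7, 1, R7, (1,))
(7, 2, R7, (1,))
(7, 3, R7, (1,))
(10, 0, R2, (0, 1))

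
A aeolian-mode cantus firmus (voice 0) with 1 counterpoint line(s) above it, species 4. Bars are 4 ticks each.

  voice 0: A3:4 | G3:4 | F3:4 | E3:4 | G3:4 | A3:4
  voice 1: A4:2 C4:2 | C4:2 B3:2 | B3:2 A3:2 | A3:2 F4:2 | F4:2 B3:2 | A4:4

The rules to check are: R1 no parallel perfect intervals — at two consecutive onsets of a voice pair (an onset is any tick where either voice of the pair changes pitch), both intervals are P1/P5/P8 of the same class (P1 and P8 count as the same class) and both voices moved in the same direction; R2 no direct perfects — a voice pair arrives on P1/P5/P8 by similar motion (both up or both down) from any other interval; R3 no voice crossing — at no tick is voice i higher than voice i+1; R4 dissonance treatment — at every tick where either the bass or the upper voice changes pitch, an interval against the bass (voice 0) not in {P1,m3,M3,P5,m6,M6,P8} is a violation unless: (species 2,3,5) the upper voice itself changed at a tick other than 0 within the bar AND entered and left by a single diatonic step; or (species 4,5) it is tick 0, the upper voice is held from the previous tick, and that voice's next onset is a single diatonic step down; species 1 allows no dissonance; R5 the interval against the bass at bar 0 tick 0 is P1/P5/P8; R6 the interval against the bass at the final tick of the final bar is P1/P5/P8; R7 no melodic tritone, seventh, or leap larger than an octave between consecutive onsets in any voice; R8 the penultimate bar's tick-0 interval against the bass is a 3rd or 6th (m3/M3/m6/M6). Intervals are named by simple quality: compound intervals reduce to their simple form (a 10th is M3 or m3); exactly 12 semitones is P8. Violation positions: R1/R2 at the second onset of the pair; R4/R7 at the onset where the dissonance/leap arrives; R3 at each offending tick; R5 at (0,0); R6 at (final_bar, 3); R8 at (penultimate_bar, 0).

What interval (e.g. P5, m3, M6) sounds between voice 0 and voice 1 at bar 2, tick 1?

voice 0=F3 voice 1=B3 -> TT

TT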